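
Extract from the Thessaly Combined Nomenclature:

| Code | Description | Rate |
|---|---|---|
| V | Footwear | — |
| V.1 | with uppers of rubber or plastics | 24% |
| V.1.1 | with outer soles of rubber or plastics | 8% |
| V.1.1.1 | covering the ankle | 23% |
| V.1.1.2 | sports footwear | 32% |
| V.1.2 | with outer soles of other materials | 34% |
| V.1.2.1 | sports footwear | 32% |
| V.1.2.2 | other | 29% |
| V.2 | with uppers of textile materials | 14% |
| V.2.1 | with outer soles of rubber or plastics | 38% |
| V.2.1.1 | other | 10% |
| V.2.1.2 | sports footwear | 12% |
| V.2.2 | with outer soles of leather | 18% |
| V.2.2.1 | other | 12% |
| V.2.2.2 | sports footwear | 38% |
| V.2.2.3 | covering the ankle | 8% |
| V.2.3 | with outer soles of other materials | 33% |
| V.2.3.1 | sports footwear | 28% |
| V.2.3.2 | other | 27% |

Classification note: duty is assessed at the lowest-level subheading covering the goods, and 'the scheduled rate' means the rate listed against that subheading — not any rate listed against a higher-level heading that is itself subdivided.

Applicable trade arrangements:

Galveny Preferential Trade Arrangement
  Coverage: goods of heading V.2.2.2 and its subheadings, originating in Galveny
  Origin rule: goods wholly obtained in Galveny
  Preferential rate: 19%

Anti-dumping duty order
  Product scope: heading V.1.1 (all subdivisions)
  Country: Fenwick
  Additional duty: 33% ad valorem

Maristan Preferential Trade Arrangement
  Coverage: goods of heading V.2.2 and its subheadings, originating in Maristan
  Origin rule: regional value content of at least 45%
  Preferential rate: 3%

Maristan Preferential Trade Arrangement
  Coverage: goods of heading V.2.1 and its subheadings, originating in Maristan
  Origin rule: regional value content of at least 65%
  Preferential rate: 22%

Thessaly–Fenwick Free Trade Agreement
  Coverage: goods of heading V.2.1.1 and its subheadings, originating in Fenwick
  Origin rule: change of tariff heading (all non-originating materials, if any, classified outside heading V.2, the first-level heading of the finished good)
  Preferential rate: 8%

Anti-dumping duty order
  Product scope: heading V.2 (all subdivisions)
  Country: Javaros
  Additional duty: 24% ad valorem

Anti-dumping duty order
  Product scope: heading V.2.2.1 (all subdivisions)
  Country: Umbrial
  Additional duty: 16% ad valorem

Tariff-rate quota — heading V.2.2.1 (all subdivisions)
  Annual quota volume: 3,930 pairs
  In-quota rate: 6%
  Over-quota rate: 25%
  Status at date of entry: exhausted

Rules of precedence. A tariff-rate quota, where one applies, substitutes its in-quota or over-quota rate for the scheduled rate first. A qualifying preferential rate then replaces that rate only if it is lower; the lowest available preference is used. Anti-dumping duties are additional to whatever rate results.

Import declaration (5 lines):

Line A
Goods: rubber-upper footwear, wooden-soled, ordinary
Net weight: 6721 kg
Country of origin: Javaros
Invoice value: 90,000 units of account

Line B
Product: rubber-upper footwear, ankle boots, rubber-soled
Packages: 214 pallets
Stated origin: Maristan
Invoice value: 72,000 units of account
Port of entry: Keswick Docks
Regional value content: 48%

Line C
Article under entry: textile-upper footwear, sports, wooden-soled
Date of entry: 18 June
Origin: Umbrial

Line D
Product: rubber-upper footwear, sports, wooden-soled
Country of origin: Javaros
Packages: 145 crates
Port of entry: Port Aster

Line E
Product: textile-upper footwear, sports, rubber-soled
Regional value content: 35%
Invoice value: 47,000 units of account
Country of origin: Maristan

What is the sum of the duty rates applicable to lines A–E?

124%

Line A: rubber-upper → V.1; wooden-soled → V.1.2; ordinary → V.1.2.2. Scheduled 29%. No special measure applies. → 29%.
Line B: rubber-upper → V.1; rubber-soled → V.1.1; ankle boots → V.1.1.1. Scheduled 23%. Maristan agreement on V.2.2: V.1.1.1 not covered; Maristan agreement on V.2.1: V.1.1.1 not covered. → 23%.
Line C: textile-upper → V.2; wooden-soled → V.2.3; sports → V.2.3.1. Scheduled 28%. No special measure applies. → 28%.
Line D: rubber-upper → V.1; wooden-soled → V.1.2; sports → V.1.2.1. Scheduled 32%. No special measure applies. → 32%.
Line E: textile-upper → V.2; rubber-soled → V.2.1; sports → V.2.1.2. Scheduled 12%. Maristan agreement on V.2.2: V.2.1.2 not covered; Maristan agreement on V.2.1: RVC < 65%. → 12%.
Sum: 29% + 23% + 28% + 32% + 12% = 124%.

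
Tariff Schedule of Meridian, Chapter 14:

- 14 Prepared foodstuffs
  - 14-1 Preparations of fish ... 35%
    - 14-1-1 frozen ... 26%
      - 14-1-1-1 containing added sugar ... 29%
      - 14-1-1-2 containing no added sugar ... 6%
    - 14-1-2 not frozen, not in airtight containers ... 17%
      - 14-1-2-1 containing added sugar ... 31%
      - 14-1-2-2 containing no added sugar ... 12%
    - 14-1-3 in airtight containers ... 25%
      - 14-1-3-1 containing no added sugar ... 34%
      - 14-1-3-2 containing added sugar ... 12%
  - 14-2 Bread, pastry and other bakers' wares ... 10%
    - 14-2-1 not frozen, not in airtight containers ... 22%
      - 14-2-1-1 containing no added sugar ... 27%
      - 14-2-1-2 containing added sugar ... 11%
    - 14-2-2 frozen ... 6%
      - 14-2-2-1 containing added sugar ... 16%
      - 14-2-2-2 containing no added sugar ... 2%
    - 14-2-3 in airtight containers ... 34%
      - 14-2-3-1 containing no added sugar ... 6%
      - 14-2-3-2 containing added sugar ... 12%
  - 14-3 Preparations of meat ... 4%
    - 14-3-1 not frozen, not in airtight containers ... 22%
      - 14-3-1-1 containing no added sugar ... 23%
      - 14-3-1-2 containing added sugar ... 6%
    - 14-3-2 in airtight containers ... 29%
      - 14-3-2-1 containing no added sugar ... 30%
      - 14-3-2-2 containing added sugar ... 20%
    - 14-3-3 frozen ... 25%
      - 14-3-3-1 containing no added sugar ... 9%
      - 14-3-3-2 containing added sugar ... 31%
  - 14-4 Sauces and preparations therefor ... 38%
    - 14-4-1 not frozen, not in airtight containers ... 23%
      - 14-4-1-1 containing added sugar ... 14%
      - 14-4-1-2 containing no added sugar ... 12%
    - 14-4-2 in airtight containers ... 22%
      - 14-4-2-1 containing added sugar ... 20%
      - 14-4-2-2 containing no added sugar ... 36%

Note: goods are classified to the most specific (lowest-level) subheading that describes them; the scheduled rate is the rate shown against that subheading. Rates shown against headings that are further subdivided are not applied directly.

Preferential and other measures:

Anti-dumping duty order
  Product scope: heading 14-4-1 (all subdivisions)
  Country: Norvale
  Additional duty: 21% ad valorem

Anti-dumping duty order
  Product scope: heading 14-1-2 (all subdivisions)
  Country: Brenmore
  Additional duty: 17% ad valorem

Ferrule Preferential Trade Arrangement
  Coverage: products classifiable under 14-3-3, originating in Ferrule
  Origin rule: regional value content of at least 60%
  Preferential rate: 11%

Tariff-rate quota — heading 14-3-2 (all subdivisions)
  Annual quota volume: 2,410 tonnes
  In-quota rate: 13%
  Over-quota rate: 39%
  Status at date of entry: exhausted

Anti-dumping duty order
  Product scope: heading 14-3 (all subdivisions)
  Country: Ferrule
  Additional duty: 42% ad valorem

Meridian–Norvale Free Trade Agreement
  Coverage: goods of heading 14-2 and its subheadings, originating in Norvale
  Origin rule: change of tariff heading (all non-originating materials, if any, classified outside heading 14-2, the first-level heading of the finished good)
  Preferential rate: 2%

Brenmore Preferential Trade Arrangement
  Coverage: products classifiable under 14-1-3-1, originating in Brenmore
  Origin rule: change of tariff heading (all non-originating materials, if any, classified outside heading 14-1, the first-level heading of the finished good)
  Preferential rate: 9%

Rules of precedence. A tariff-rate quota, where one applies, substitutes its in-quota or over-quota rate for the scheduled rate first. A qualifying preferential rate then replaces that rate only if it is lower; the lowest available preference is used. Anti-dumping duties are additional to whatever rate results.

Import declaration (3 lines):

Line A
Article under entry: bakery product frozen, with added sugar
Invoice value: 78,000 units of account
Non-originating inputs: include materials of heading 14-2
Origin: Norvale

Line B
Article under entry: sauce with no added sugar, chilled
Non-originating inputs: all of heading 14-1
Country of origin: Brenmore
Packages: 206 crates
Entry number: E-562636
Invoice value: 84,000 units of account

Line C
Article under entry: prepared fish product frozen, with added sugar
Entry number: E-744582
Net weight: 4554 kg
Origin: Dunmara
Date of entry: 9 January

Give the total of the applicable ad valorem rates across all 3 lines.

Line A: bakery product → 14-2; frozen → 14-2-2; with added sugar → 14-2-2-1. Scheduled 16%. Norvale agreement on 14-2: CTH not met. → 16%.
Line B: sauce → 14-4; chilled → 14-4-1; with no added sugar → 14-4-1-2. Scheduled 12%. Brenmore agreement on 14-1-3-1: 14-4-1-2 not covered. → 12%.
Line C: prepared fish product → 14-1; frozen → 14-1-1; with added sugar → 14-1-1-1. Scheduled 29%. No special measure applies. → 29%.
Sum: 16% + 12% + 29% = 57%.

57%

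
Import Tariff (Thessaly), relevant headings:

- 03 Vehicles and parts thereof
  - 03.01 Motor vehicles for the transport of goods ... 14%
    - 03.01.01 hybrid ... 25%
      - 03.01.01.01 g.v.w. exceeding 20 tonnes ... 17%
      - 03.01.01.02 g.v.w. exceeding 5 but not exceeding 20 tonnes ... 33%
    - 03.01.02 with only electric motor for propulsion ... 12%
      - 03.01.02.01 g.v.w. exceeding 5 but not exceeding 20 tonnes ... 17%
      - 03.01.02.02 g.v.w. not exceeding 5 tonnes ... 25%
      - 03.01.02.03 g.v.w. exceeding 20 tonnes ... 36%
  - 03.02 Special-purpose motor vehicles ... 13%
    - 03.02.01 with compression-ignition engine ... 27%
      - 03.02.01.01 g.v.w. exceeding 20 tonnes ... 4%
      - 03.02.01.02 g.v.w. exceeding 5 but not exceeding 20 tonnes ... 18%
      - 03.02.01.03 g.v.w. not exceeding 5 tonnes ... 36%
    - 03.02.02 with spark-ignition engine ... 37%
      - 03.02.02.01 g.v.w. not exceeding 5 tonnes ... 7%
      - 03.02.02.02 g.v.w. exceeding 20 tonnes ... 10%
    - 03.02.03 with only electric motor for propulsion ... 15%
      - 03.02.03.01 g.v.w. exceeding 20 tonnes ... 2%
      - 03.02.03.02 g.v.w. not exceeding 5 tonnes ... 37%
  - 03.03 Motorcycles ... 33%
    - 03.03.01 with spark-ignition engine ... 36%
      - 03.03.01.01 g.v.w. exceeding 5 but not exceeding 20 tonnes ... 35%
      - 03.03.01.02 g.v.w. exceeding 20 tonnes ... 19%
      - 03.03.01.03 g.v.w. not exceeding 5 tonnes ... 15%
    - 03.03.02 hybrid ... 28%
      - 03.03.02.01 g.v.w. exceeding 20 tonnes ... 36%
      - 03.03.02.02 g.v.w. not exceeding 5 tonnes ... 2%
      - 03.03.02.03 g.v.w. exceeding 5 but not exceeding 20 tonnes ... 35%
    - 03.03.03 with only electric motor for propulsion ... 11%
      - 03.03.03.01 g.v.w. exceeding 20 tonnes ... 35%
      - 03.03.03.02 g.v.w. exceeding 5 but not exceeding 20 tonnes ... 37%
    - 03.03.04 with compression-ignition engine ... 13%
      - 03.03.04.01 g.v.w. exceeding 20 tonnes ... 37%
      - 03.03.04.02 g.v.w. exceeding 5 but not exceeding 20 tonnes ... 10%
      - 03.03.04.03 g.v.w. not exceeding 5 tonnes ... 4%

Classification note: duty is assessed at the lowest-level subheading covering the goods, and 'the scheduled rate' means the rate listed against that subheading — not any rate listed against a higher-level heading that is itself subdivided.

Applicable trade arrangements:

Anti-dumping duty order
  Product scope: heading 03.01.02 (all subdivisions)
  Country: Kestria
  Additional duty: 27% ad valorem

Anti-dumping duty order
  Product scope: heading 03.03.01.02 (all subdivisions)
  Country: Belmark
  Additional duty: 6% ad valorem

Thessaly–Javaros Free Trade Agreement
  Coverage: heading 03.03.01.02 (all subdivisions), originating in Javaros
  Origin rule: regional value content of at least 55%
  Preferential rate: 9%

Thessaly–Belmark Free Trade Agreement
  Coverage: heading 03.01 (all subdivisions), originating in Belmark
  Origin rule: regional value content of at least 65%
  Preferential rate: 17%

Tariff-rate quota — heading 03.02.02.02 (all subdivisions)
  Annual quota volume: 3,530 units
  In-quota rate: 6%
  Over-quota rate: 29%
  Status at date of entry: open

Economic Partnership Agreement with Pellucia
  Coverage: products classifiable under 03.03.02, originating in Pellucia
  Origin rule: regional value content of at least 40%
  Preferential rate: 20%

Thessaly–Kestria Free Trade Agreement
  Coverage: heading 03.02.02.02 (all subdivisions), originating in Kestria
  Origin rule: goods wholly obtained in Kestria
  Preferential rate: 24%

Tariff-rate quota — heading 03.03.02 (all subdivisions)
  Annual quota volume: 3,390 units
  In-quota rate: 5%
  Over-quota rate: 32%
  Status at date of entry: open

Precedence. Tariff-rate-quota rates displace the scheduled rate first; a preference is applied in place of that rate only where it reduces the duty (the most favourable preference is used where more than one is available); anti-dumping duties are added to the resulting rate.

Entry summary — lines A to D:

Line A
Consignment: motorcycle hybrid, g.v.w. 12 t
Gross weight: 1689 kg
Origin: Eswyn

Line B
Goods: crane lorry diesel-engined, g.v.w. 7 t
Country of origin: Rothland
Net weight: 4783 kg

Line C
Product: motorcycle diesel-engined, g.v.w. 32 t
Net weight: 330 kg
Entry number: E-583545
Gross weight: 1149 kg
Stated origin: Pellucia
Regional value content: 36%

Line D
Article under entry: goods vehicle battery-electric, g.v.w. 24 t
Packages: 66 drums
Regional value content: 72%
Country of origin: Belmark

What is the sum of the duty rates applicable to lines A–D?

77%

Line A: motorcycle → 03.03; hybrid → 03.03.02; g.v.w. 12 t → 03.03.02.03. Scheduled 35%. quota on 03.03.02 open → in-quota 5%. → 5%.
Line B: crane lorry → 03.02; diesel-engined → 03.02.01; g.v.w. 7 t → 03.02.01.02. Scheduled 18%. No special measure applies. → 18%.
Line C: motorcycle → 03.03; diesel-engined → 03.03.04; g.v.w. 32 t → 03.03.04.01. Scheduled 37%. Pellucia agreement on 03.03.02: 03.03.04.01 not covered. → 37%.
Line D: goods vehicle → 03.01; battery-electric → 03.01.02; g.v.w. 24 t → 03.01.02.03. Scheduled 36%. Belmark agreement on 03.01: RVC ≥ 65% → 17% available; preferential 17%. → 17%.
Sum: 5% + 18% + 37% + 17% = 77%.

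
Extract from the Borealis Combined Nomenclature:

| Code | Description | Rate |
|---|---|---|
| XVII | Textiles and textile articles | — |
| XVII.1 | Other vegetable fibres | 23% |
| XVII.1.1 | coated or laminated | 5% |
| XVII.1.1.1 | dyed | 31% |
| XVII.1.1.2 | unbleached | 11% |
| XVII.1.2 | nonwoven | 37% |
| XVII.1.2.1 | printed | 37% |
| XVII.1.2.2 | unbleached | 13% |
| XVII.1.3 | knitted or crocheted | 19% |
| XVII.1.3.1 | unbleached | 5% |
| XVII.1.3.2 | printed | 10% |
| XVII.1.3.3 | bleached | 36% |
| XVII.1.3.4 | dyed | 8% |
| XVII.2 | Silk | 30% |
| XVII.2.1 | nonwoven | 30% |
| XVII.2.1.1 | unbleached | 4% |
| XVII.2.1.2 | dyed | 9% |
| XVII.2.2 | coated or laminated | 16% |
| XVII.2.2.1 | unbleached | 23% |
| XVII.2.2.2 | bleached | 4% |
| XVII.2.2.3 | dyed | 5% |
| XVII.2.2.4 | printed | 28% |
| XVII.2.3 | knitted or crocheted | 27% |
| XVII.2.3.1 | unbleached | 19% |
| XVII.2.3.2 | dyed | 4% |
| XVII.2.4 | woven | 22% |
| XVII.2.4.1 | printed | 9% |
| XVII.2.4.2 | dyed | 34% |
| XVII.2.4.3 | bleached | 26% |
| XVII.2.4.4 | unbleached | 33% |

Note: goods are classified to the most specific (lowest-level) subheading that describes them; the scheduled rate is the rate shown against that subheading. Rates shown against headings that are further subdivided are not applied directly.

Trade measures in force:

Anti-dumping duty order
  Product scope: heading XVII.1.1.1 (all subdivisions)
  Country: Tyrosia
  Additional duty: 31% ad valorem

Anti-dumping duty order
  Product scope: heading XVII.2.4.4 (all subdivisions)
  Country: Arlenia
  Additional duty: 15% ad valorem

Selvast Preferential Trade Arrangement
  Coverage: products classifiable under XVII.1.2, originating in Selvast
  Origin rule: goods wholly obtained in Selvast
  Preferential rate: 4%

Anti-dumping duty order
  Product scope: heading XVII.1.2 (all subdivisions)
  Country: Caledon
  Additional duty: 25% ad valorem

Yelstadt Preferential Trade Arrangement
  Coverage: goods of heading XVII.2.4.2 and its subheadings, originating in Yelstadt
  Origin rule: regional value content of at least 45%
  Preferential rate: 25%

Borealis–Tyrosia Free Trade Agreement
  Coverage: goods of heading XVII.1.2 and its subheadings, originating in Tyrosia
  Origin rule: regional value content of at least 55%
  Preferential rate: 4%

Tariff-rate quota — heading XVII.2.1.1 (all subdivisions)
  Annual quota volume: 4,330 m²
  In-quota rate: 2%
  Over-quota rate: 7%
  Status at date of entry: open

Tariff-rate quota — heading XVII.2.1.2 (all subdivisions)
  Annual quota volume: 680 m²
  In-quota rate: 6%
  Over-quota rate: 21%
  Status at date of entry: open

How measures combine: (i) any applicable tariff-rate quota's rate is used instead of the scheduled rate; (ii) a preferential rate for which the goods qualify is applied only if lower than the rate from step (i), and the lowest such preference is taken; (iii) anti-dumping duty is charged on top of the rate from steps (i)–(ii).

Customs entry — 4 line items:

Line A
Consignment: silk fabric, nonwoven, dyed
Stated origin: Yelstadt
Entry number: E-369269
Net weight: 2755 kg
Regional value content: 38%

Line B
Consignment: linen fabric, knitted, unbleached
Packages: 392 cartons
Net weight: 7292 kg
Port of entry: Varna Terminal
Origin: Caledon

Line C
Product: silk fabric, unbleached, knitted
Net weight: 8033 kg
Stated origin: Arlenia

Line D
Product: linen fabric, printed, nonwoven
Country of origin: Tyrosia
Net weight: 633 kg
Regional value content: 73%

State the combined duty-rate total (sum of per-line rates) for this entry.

Line A: silk → XVII.2; nonwoven → XVII.2.1; dyed → XVII.2.1.2. Scheduled 9%. quota on XVII.2.1.2 open → in-quota 6%; Yelstadt agreement on XVII.2.4.2: XVII.2.1.2 not covered. → 6%.
Line B: linen → XVII.1; knitted → XVII.1.3; unbleached → XVII.1.3.1. Scheduled 5%. No special measure applies. → 5%.
Line C: silk → XVII.2; knitted → XVII.2.3; unbleached → XVII.2.3.1. Scheduled 19%. No special measure applies. → 19%.
Line D: linen → XVII.1; nonwoven → XVII.1.2; printed → XVII.1.2.1. Scheduled 37%. Tyrosia agreement on XVII.1.2: RVC ≥ 55% → 4% available; preferential 4%. → 4%.
Sum: 6% + 5% + 19% + 4% = 34%.

34%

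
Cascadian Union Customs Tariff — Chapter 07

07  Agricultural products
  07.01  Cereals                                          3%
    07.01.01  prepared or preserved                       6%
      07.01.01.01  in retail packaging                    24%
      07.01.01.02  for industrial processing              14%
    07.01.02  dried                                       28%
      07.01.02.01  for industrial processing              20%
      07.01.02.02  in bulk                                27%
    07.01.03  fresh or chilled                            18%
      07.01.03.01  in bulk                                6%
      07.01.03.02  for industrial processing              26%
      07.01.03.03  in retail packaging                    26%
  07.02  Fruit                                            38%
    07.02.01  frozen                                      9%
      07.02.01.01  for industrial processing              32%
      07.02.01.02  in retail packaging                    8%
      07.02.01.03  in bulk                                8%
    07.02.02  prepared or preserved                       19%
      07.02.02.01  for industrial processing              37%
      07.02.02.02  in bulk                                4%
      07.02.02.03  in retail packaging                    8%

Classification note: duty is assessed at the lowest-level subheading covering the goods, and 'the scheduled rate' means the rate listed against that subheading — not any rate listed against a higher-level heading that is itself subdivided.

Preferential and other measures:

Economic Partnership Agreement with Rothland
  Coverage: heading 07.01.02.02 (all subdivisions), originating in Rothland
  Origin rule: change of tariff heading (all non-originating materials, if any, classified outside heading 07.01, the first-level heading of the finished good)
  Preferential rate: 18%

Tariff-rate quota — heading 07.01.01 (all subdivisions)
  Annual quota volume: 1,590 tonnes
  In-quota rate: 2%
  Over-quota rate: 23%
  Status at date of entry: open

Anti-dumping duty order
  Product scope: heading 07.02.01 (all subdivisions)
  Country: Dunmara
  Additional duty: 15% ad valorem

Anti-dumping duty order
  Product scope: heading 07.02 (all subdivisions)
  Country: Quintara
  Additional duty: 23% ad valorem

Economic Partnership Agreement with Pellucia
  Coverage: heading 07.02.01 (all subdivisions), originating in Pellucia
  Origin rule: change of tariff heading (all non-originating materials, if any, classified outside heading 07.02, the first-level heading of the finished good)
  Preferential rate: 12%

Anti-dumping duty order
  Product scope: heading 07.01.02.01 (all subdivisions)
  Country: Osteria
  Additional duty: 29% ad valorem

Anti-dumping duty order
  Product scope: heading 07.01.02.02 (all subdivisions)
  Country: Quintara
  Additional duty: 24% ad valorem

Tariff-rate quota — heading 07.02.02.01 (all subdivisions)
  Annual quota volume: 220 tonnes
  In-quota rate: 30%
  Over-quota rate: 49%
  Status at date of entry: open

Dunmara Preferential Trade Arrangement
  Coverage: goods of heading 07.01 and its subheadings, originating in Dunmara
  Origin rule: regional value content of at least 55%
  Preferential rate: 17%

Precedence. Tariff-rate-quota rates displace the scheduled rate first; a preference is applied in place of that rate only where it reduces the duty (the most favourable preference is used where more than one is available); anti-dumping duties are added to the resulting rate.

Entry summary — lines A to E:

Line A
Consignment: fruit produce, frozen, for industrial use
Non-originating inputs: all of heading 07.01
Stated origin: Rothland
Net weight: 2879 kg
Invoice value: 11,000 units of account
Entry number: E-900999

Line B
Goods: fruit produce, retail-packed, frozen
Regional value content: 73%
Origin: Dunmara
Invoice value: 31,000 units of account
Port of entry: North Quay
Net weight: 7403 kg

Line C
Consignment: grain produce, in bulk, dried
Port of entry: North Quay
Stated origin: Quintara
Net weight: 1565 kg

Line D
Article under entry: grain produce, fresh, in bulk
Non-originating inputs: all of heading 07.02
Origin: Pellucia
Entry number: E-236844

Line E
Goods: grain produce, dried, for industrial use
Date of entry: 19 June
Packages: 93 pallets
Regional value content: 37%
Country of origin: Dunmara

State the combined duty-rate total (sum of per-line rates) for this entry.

132%

Line A: fruit → 07.02; frozen → 07.02.01; for industrial use → 07.02.01.01. Scheduled 32%. Rothland agreement on 07.01.02.02: 07.02.01.01 not covered. → 32%.
Line B: fruit → 07.02; frozen → 07.02.01; retail-packed → 07.02.01.02. Scheduled 8%. Dunmara agreement on 07.01: 07.02.01.02 not covered; anti-dumping (Dunmara, 07.02.01): +15%; total 8% + 15% = 23%. → 23%.
Line C: grain → 07.01; dried → 07.01.02; in bulk → 07.01.02.02. Scheduled 27%. anti-dumping (Quintara, 07.01.02.02): +24%; total 27% + 24% = 51%. → 51%.
Line D: grain → 07.01; fresh → 07.01.03; in bulk → 07.01.03.01. Scheduled 6%. Pellucia agreement on 07.02.01: 07.01.03.01 not covered. → 6%.
Line E: grain → 07.01; dried → 07.01.02; for industrial use → 07.01.02.01. Scheduled 20%. Dunmara agreement on 07.01: RVC < 55%. → 20%.
Sum: 32% + 23% + 51% + 6% + 20% = 132%.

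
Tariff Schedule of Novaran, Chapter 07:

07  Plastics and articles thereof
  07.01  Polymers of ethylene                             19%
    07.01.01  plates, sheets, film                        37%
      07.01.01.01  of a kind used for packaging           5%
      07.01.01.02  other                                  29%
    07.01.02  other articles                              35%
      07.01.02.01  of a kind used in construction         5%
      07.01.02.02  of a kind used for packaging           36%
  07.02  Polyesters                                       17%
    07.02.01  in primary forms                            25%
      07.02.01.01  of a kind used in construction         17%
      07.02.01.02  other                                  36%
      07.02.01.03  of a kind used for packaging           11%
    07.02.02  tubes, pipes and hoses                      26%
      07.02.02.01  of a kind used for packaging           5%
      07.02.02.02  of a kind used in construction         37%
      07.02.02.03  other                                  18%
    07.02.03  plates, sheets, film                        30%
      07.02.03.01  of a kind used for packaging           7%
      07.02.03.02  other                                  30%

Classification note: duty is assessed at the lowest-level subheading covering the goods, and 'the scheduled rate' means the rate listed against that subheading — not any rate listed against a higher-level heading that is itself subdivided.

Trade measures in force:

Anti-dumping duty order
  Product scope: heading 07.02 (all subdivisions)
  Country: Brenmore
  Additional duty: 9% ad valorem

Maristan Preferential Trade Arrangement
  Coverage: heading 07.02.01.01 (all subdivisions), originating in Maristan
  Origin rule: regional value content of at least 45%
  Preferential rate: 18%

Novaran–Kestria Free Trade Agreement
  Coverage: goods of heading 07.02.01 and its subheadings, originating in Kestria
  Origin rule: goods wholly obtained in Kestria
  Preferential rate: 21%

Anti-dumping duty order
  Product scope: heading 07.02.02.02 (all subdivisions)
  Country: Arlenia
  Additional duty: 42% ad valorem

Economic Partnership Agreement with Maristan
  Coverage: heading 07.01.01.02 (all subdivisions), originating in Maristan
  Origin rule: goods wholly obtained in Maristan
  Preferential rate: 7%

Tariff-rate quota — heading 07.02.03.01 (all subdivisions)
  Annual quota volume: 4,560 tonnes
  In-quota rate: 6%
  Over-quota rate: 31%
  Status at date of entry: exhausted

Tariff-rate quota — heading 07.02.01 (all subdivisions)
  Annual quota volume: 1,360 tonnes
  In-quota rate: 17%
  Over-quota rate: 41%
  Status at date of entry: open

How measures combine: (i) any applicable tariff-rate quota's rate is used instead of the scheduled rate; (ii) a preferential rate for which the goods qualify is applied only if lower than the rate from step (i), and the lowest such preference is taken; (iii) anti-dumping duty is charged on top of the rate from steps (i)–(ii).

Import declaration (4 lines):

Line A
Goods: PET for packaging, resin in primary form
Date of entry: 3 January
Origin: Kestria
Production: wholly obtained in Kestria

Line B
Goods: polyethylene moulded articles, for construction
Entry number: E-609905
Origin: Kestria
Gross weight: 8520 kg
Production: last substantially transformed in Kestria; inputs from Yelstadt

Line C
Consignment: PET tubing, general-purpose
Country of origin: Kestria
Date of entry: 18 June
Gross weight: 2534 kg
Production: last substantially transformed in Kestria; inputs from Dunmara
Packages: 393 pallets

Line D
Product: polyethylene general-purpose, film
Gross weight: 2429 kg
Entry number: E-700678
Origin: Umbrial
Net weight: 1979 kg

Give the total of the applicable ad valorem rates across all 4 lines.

69%

Line A: PET → 07.02; resin in primary form → 07.02.01; for packaging → 07.02.01.03. Scheduled 11%. quota on 07.02.01 open → in-quota 17%; Kestria agreement on 07.02.01: wholly obtained → 21% available; preference 21% not lower than 17% → no reduction. → 17%.
Line B: polyethylene → 07.01; moulded articles → 07.01.02; for construction → 07.01.02.01. Scheduled 5%. Kestria agreement on 07.02.01: 07.01.02.01 not covered. → 5%.
Line C: PET → 07.02; tubing → 07.02.02; general-purpose → 07.02.02.03. Scheduled 18%. Kestria agreement on 07.02.01: 07.02.02.03 not covered. → 18%.
Line D: polyethylene → 07.01; film → 07.01.01; general-purpose → 07.01.01.02. Scheduled 29%. No special measure applies. → 29%.
Sum: 17% + 5% + 18% + 29% = 69%.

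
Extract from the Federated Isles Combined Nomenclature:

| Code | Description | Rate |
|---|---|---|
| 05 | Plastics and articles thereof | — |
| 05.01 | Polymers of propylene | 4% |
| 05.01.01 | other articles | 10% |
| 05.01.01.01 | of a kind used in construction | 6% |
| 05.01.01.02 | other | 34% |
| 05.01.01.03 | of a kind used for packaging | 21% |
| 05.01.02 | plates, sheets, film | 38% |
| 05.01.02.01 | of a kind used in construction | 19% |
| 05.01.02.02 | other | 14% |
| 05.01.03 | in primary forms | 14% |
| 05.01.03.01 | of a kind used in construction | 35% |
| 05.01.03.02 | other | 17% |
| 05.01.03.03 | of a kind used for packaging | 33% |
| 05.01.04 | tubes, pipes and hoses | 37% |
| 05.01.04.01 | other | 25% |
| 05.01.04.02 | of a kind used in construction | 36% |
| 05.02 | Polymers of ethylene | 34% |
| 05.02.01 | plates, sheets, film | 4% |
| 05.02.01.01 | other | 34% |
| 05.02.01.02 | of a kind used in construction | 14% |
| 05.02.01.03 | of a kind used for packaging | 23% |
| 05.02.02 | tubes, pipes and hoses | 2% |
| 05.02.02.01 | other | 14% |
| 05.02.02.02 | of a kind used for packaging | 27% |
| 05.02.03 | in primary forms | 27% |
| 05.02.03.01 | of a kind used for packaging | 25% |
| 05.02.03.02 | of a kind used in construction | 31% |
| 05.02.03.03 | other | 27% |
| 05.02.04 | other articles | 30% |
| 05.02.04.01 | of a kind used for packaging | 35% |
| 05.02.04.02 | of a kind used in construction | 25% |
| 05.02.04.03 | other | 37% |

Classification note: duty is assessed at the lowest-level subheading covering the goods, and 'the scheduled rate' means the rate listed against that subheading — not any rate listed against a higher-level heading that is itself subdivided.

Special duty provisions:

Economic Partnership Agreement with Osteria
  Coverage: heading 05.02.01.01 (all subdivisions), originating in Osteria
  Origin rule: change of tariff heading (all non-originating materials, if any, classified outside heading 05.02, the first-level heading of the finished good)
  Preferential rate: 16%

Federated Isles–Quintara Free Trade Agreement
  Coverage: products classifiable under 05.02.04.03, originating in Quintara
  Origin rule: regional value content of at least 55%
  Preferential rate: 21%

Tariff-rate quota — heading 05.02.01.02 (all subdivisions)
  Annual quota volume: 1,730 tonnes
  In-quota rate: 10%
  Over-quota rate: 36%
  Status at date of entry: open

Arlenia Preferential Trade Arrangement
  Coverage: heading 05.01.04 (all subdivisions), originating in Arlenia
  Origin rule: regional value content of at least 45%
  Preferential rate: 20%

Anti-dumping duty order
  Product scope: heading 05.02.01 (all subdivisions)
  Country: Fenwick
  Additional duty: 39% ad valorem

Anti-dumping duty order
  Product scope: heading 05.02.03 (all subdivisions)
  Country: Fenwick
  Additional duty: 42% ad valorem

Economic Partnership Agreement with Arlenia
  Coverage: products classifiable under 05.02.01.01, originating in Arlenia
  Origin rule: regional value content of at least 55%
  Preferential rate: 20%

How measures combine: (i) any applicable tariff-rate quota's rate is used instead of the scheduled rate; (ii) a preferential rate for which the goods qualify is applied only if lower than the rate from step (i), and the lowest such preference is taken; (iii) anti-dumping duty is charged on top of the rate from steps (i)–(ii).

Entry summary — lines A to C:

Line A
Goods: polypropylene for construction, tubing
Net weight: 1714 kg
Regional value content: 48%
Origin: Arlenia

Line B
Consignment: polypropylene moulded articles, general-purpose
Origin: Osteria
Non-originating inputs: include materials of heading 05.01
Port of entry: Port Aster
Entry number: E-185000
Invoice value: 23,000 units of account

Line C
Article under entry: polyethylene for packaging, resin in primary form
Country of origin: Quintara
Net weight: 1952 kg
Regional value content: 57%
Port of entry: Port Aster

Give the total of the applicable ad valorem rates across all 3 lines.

79%

Line A: polypropylene → 05.01; tubing → 05.01.04; for construction → 05.01.04.02. Scheduled 36%. Arlenia agreement on 05.01.04: RVC ≥ 45% → 20% available; Arlenia agreement on 05.02.01.01: 05.01.04.02 not covered; preferential 20%. → 20%.
Line B: polypropylene → 05.01; moulded articles → 05.01.01; general-purpose → 05.01.01.02. Scheduled 34%. Osteria agreement on 05.02.01.01: 05.01.01.02 not covered. → 34%.
Line C: polyethylene → 05.02; resin in primary form → 05.02.03; for packaging → 05.02.03.01. Scheduled 25%. Quintara agreement on 05.02.04.03: 05.02.03.01 not covered. → 25%.
Sum: 20% + 34% + 25% = 79%.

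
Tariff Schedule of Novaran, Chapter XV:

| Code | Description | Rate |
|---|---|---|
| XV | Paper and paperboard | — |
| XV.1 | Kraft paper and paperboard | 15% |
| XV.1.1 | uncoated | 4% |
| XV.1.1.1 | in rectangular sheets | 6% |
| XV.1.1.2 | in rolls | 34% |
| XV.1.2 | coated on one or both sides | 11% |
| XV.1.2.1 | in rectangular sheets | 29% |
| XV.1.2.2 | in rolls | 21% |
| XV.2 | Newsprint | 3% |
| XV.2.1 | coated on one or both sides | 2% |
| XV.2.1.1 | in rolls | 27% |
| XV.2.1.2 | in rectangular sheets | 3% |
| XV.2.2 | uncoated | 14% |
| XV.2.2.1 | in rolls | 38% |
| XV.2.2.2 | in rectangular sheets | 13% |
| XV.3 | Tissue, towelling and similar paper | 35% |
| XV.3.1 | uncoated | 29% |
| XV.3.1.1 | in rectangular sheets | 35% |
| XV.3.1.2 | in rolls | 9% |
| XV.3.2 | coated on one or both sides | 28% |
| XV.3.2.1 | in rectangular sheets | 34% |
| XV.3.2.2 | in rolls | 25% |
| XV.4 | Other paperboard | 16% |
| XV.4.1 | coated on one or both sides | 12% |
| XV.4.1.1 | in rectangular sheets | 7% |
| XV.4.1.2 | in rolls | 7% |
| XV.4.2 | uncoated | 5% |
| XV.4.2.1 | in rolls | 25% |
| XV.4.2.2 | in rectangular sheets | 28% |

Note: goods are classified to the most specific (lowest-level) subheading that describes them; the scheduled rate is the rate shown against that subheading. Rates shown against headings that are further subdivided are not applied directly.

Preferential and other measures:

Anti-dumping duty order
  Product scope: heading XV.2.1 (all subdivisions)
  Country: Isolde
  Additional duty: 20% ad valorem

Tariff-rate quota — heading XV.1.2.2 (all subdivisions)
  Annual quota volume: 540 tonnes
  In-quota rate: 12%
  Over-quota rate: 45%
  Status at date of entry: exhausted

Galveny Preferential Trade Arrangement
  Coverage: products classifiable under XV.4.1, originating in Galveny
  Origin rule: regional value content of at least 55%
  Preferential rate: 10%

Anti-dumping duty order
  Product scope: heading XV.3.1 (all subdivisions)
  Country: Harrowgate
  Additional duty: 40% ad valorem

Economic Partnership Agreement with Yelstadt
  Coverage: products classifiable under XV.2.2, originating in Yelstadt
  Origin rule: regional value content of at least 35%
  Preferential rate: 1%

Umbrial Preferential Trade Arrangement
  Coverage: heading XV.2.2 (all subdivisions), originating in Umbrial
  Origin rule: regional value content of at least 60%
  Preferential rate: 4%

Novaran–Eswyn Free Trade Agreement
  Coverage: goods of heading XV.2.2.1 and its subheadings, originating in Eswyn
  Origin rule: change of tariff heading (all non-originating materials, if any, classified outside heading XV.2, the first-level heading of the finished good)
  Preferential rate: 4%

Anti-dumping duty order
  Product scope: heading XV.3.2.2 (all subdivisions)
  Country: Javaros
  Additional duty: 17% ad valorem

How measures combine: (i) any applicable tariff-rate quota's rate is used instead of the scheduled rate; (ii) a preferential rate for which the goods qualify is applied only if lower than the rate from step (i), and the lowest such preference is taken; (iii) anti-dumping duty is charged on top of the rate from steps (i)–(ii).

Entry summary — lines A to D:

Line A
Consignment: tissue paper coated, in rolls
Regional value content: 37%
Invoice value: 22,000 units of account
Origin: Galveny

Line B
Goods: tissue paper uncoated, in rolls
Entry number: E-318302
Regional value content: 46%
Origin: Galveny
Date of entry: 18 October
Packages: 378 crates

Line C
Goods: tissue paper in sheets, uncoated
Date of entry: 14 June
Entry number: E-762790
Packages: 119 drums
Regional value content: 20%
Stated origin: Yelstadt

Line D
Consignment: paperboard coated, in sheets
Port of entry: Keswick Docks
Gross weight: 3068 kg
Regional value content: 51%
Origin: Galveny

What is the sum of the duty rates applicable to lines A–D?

Line A: tissue paper → XV.3; coated → XV.3.2; in rolls → XV.3.2.2. Scheduled 25%. Galveny agreement on XV.4.1: XV.3.2.2 not covered. → 25%.
Line B: tissue paper → XV.3; uncoated → XV.3.1; in rolls → XV.3.1.2. Scheduled 9%. Galveny agreement on XV.4.1: XV.3.1.2 not covered. → 9%.
Line C: tissue paper → XV.3; uncoated → XV.3.1; in sheets → XV.3.1.1. Scheduled 35%. Yelstadt agreement on XV.2.2: XV.3.1.1 not covered. → 35%.
Line D: paperboard → XV.4; coated → XV.4.1; in sheets → XV.4.1.1. Scheduled 7%. Galveny agreement on XV.4.1: RVC < 55%. → 7%.
Sum: 25% + 9% + 35% + 7% = 76%.

76%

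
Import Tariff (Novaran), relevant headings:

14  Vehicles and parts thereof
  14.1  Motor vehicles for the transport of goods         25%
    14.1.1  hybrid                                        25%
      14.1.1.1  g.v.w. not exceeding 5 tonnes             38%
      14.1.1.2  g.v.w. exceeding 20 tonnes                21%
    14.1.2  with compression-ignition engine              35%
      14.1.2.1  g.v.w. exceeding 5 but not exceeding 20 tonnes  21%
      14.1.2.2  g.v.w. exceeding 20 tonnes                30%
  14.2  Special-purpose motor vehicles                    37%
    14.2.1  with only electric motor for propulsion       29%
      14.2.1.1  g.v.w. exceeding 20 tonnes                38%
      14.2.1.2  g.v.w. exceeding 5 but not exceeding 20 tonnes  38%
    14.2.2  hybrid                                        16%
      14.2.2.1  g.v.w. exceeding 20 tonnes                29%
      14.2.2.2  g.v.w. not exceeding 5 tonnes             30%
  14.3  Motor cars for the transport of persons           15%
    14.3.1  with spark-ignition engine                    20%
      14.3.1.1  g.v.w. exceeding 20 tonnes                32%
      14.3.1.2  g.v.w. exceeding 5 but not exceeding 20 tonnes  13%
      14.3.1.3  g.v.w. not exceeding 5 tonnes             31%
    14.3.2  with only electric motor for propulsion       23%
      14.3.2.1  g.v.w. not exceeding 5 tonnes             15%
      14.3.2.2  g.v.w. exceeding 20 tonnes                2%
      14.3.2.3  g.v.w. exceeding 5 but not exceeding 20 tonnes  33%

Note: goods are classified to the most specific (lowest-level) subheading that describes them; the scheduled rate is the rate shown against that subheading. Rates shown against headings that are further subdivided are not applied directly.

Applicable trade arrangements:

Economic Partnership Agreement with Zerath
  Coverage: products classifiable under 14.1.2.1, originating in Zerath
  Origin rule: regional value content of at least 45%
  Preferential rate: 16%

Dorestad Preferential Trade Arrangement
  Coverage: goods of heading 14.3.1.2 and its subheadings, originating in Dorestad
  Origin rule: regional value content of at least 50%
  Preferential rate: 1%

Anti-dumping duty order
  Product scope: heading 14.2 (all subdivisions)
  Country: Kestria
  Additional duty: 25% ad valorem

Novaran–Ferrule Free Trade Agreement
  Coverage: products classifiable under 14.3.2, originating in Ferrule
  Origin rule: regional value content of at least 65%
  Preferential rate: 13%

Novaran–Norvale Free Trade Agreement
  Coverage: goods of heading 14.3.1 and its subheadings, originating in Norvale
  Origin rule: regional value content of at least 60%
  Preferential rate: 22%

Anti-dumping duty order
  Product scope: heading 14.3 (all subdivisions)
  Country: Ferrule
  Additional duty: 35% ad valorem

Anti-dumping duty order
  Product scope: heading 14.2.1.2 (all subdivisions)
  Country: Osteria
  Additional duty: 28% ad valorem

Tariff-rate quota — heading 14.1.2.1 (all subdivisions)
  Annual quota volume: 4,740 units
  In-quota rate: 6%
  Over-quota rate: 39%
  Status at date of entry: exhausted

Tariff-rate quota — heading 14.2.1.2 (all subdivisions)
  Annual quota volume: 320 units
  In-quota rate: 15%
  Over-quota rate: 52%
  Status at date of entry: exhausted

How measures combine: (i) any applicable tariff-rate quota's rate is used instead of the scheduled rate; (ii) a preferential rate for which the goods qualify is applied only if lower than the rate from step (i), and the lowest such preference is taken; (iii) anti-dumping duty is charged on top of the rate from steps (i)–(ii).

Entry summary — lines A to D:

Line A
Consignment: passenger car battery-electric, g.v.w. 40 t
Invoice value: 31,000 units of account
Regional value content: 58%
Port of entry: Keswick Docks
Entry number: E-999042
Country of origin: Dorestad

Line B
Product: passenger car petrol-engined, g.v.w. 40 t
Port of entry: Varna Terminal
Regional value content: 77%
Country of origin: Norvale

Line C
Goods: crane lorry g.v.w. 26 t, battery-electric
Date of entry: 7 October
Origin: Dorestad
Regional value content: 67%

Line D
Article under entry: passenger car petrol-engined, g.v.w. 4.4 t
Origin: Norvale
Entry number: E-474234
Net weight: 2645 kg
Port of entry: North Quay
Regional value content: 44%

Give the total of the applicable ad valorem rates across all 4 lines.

93%

Line A: passenger car → 14.3; battery-electric → 14.3.2; g.v.w. 40 t → 14.3.2.2. Scheduled 2%. Dorestad agreement on 14.3.1.2: 14.3.2.2 not covered. → 2%.
Line B: passenger car → 14.3; petrol-engined → 14.3.1; g.v.w. 40 t → 14.3.1.1. Scheduled 32%. Norvale agreement on 14.3.1: RVC ≥ 60% → 22% available; preferential 22%. → 22%.
Line C: crane lorry → 14.2; battery-electric → 14.2.1; g.v.w. 26 t → 14.2.1.1. Scheduled 38%. Dorestad agreement on 14.3.1.2: 14.2.1.1 not covered. → 38%.
Line D: passenger car → 14.3; petrol-engined → 14.3.1; g.v.w. 4.4 t → 14.3.1.3. Scheduled 31%. Norvale agreement on 14.3.1: RVC < 60%. → 31%.
Sum: 2% + 22% + 38% + 31% = 93%.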